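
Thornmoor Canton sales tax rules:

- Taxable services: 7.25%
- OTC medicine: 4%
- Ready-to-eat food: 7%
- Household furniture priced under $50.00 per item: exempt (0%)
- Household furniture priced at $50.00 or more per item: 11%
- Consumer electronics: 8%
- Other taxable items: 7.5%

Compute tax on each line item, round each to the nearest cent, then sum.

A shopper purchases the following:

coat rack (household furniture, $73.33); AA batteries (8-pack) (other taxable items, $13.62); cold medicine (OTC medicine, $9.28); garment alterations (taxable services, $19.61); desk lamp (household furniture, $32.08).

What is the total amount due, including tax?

$158.80

Coat rack $73.33: household furniture, $50.00 or more → 11% → $8.07
AA batteries (8-pack) $13.62: other taxable items → 7.5% → $1.02
Cold medicine $9.28: OTC medicine → 4% → $0.37
Garment alterations $19.61: taxable services → 7.25% → $1.42
Desk lamp $32.08: household furniture, under $50.00 → 0% → $0.00
Subtotal = $147.92; tax = $10.88; total due = $158.80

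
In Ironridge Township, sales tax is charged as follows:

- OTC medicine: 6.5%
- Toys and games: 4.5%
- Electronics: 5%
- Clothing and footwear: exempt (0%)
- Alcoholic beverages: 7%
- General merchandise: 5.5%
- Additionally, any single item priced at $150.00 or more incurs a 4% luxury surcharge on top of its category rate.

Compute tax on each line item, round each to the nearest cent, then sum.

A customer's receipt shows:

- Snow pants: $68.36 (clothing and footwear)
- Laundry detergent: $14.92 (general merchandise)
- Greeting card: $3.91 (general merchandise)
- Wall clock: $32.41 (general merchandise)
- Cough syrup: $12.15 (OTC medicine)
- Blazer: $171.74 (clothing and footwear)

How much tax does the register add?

Snow pants $68.36: clothing and footwear → 0% → $0.00
Laundry detergent $14.92: general merchandise → 5.5% → $0.82
Greeting card $3.91: general merchandise → 5.5% → $0.22
Wall clock $32.41: general merchandise → 5.5% → $1.78
Cough syrup $12.15: OTC medicine → 6.5% → $0.79
Blazer $171.74: clothing and footwear → 0% + 4% surcharge = 4% → $6.87
Total tax = $0.82 + $0.22 + $1.78 + $0.79 + $6.87 = $10.48

$10.48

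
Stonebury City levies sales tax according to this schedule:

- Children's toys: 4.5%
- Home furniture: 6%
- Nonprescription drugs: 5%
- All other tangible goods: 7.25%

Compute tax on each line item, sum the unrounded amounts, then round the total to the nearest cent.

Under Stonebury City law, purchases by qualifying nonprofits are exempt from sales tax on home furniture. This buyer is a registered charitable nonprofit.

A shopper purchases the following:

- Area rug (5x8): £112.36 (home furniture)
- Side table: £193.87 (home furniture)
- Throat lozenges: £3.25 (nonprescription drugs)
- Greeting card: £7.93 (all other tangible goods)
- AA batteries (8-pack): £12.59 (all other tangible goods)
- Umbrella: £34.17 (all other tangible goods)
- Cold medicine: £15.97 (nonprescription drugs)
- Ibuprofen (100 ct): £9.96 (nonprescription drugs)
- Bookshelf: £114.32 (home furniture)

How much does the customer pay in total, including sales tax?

£509.84

Area rug (5x8) £112.36: home furniture, buyer-exempt → 0% → £0.00
Side table £193.87: home furniture, buyer-exempt → 0% → £0.00
Throat lozenges £3.25: nonprescription drugs → 5% → £0.1625
Greeting card £7.93: all other tangible goods → 7.25% → £0.574925
AA batteries (8-pack) £12.59: all other tangible goods → 7.25% → £0.912775
Umbrella £34.17: all other tangible goods → 7.25% → £2.477325
Cold medicine £15.97: nonprescription drugs → 5% → £0.7985
Ibuprofen (100 ct) £9.96: nonprescription drugs → 5% → £0.498
Bookshelf £114.32: home furniture, buyer-exempt → 0% → £0.00
Subtotal = £504.42; unrounded tax = £5.424025 → £5.42; total due = £509.84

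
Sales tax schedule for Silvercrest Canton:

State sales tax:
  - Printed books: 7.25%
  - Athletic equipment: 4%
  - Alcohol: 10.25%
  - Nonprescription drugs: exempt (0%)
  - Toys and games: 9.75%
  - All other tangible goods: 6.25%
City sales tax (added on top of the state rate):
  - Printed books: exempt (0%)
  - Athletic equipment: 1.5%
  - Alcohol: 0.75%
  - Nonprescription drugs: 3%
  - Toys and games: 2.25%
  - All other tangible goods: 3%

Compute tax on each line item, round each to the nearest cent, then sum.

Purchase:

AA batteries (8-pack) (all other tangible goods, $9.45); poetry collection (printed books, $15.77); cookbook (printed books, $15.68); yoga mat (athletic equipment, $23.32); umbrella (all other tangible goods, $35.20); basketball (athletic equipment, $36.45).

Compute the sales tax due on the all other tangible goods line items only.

$4.13

AA batteries (8-pack) $9.45: all other tangible goods → 6.25% + 3% city = 9.25% → $0.87
Umbrella $35.20: all other tangible goods → 6.25% + 3% city = 9.25% → $3.26
Tax on all other tangible goods = $0.87 + $3.26 = $4.13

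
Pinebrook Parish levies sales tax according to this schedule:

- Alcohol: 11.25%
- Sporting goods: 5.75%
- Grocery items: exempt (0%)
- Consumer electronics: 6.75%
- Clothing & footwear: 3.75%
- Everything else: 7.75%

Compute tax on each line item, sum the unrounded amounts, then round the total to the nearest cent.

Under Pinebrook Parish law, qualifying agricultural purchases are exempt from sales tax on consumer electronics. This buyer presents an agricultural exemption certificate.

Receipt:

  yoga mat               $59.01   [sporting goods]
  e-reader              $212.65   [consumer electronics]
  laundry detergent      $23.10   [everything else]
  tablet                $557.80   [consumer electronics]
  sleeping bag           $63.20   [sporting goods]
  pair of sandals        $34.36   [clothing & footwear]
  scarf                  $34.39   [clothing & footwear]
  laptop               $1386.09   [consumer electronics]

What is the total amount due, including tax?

$2382.00

Yoga mat $59.01: sporting goods → 5.75% → $3.393075
E-reader $212.65: consumer electronics, buyer-exempt → 0% → $0.00
Laundry detergent $23.10: everything else → 7.75% → $1.79025
Tablet $557.80: consumer electronics, buyer-exempt → 0% → $0.00
Sleeping bag $63.20: sporting goods → 5.75% → $3.634
Pair of sandals $34.36: clothing & footwear → 3.75% → $1.2885
Scarf $34.39: clothing & footwear → 3.75% → $1.289625
Laptop $1386.09: consumer electronics, buyer-exempt → 0% → $0.00
Subtotal = $2370.60; unrounded tax = $11.39545 → $11.40; total due = $2382.00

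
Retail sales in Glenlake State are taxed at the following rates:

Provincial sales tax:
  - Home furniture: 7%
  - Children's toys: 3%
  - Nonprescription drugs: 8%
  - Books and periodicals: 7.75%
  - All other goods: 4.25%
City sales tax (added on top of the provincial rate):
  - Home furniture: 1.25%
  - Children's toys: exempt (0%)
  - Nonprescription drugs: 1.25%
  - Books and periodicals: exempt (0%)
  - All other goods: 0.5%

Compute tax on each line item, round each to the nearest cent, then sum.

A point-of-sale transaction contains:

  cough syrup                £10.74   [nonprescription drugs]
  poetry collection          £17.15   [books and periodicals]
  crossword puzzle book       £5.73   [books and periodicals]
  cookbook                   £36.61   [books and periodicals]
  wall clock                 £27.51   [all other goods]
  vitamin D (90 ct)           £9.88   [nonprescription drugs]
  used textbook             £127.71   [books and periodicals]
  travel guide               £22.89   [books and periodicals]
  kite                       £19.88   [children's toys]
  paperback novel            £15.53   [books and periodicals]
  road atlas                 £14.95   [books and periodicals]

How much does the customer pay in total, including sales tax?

Cough syrup £10.74: nonprescription drugs → 8% + 1.25% city = 9.25% → £0.99
Poetry collection £17.15: books and periodicals → 7.75% + 0% city = 7.75% → £1.33
Crossword puzzle book £5.73: books and periodicals → 7.75% + 0% city = 7.75% → £0.44
Cookbook £36.61: books and periodicals → 7.75% + 0% city = 7.75% → £2.84
Wall clock £27.51: all other goods → 4.25% + 0.5% city = 4.75% → £1.31
Vitamin D (90 ct) £9.88: nonprescription drugs → 8% + 1.25% city = 9.25% → £0.91
Used textbook £127.71: books and periodicals → 7.75% + 0% city = 7.75% → £9.90
Travel guide £22.89: books and periodicals → 7.75% + 0% city = 7.75% → £1.77
Kite £19.88: children's toys → 3% + 0% city = 3% → £0.60
Paperback novel £15.53: books and periodicals → 7.75% + 0% city = 7.75% → £1.20
Road atlas £14.95: books and periodicals → 7.75% + 0% city = 7.75% → £1.16
Subtotal = £308.58; tax = £22.45; total due = £331.03

£331.03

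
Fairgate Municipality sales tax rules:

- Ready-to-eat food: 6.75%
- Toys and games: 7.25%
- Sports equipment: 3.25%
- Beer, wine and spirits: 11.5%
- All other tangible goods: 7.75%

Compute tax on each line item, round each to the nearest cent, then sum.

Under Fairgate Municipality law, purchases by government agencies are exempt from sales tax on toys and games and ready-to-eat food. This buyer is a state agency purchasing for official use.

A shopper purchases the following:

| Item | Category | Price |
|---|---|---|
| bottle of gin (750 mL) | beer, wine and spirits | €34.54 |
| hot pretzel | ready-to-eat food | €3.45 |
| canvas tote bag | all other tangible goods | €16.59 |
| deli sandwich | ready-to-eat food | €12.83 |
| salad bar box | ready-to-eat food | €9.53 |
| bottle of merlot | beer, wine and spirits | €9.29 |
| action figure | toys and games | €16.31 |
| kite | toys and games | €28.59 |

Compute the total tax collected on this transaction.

€6.33

Bottle of gin (750 mL) €34.54: beer, wine and spirits → 11.5% → €3.97
Hot pretzel €3.45: ready-to-eat food, buyer-exempt → 0% → €0.00
Canvas tote bag €16.59: all other tangible goods → 7.75% → €1.29
Deli sandwich €12.83: ready-to-eat food, buyer-exempt → 0% → €0.00
Salad bar box €9.53: ready-to-eat food, buyer-exempt → 0% → €0.00
Bottle of merlot €9.29: beer, wine and spirits → 11.5% → €1.07
Action figure €16.31: toys and games, buyer-exempt → 0% → €0.00
Kite €28.59: toys and games, buyer-exempt → 0% → €0.00
Total tax = €3.97 + €1.29 + €1.07 = €6.33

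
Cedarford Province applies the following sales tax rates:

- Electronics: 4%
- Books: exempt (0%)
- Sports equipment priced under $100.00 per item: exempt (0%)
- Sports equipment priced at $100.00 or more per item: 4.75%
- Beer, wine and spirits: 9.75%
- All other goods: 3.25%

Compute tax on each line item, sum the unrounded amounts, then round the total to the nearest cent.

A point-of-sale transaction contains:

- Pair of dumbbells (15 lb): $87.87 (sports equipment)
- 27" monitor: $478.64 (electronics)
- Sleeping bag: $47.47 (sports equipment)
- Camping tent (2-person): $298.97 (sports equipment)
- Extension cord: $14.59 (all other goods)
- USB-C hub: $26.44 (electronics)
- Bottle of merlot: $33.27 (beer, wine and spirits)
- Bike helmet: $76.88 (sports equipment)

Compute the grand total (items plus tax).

Pair of dumbbells (15 lb) $87.87: sports equipment, under $100.00 → 0% → $0.00
27" monitor $478.64: electronics → 4% → $19.1456
Sleeping bag $47.47: sports equipment, under $100.00 → 0% → $0.00
Camping tent (2-person) $298.97: sports equipment, $100.00 or more → 4.75% → $14.201075
Extension cord $14.59: all other goods → 3.25% → $0.474175
USB-C hub $26.44: electronics → 4% → $1.0576
Bottle of merlot $33.27: beer, wine and spirits → 9.75% → $3.243825
Bike helmet $76.88: sports equipment, under $100.00 → 0% → $0.00
Subtotal = $1064.13; unrounded tax = $38.122275 → $38.12; total due = $1102.25

$1102.25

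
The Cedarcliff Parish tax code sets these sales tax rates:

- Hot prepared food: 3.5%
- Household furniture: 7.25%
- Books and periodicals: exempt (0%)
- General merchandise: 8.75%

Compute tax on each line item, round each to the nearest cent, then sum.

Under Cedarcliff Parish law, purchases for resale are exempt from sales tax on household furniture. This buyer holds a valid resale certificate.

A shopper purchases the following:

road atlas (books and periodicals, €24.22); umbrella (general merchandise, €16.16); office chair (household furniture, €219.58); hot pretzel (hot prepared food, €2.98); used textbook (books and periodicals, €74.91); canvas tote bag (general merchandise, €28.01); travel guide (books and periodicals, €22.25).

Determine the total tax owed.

€3.96

Road atlas €24.22: books and periodicals → 0% → €0.00
Umbrella €16.16: general merchandise → 8.75% → €1.41
Office chair €219.58: household furniture, buyer-exempt → 0% → €0.00
Hot pretzel €2.98: hot prepared food → 3.5% → €0.10
Used textbook €74.91: books and periodicals → 0% → €0.00
Canvas tote bag €28.01: general merchandise → 8.75% → €2.45
Travel guide €22.25: books and periodicals → 0% → €0.00
Total tax = €1.41 + €0.10 + €2.45 = €3.96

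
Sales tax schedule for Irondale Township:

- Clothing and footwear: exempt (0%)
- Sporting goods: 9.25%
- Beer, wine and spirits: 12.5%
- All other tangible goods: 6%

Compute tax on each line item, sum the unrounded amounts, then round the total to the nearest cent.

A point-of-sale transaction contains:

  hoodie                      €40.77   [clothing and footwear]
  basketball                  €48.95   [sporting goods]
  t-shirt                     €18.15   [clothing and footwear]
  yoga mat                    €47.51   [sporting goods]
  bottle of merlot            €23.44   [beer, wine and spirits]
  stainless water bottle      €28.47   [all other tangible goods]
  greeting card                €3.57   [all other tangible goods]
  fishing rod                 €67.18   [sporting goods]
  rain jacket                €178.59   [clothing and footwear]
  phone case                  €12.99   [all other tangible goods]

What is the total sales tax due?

€20.77

Hoodie €40.77: clothing and footwear → 0% → €0.00
Basketball €48.95: sporting goods → 9.25% → €4.527875
T-shirt €18.15: clothing and footwear → 0% → €0.00
Yoga mat €47.51: sporting goods → 9.25% → €4.394675
Bottle of merlot €23.44: beer, wine and spirits → 12.5% → €2.93
Stainless water bottle €28.47: all other tangible goods → 6% → €1.7082
Greeting card €3.57: all other tangible goods → 6% → €0.2142
Fishing rod €67.18: sporting goods → 9.25% → €6.21415
Rain jacket €178.59: clothing and footwear → 0% → €0.00
Phone case €12.99: all other tangible goods → 6% → €0.7794
Unrounded tax sum = €20.7685 → €20.77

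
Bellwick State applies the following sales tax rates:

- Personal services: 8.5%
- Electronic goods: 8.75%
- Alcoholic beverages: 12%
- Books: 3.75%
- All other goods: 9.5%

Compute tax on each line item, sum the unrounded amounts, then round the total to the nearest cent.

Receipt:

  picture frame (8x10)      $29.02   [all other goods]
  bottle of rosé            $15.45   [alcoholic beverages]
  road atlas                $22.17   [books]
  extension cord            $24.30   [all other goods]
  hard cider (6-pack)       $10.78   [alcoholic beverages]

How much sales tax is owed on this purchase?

$9.04

Picture frame (8x10) $29.02: all other goods → 9.5% → $2.7569
Bottle of rosé $15.45: alcoholic beverages → 12% → $1.854
Road atlas $22.17: books → 3.75% → $0.831375
Extension cord $24.30: all other goods → 9.5% → $2.3085
Hard cider (6-pack) $10.78: alcoholic beverages → 12% → $1.2936
Unrounded tax sum = $9.044375 → $9.04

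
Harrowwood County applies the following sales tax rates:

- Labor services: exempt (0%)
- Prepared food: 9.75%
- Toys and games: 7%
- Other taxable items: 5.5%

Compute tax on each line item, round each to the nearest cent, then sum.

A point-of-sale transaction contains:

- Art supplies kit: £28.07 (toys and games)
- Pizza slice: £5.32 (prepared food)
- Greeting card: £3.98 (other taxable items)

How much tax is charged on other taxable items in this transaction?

Greeting card £3.98: other taxable items → 5.5% → £0.22
Tax on other taxable items = £0.22

£0.22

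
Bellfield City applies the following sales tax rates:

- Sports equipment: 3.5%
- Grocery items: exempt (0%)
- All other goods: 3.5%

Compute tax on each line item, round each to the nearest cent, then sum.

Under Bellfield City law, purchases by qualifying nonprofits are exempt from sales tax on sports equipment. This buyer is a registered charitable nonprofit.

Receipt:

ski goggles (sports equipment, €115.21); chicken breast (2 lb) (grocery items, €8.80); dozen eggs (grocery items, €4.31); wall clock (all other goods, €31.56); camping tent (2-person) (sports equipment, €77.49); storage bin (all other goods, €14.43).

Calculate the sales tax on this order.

€1.61

Ski goggles €115.21: sports equipment, buyer-exempt → 0% → €0.00
Chicken breast (2 lb) €8.80: grocery items → 0% → €0.00
Dozen eggs €4.31: grocery items → 0% → €0.00
Wall clock €31.56: all other goods → 3.5% → €1.10
Camping tent (2-person) €77.49: sports equipment, buyer-exempt → 0% → €0.00
Storage bin €14.43: all other goods → 3.5% → €0.51
Total tax = €1.10 + €0.51 = €1.61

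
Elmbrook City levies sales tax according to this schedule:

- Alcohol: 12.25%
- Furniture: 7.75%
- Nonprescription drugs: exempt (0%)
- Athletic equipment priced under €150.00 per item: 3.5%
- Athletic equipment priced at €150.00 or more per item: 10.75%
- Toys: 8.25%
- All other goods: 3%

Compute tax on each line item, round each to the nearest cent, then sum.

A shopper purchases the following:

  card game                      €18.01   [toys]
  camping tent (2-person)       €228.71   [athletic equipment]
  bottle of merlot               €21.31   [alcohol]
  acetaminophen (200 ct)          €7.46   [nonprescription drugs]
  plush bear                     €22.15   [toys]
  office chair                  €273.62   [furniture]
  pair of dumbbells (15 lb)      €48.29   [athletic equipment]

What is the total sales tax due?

Card game €18.01: toys → 8.25% → €1.49
Camping tent (2-person) €228.71: athletic equipment, €150.00 or more → 10.75% → €24.59
Bottle of merlot €21.31: alcohol → 12.25% → €2.61
Acetaminophen (200 ct) €7.46: nonprescription drugs → 0% → €0.00
Plush bear €22.15: toys → 8.25% → €1.83
Office chair €273.62: furniture → 7.75% → €21.21
Pair of dumbbells (15 lb) €48.29: athletic equipment, under €150.00 → 3.5% → €1.69
Total tax = €1.49 + €24.59 + €2.61 + €1.83 + €21.21 + €1.69 = €53.42

€53.42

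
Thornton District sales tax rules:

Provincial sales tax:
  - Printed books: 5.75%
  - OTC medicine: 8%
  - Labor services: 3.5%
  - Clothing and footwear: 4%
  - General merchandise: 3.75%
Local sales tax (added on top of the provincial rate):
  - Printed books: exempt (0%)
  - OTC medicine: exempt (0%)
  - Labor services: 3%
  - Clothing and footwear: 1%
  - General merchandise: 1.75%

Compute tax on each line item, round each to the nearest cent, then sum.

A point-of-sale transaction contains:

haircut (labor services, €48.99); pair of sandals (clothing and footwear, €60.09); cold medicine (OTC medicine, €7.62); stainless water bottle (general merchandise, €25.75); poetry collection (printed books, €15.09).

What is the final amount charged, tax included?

Haircut €48.99: labor services → 3.5% + 3% local = 6.5% → €3.18
Pair of sandals €60.09: clothing and footwear → 4% + 1% local = 5% → €3.00
Cold medicine €7.62: OTC medicine → 8% + 0% local = 8% → €0.61
Stainless water bottle €25.75: general merchandise → 3.75% + 1.75% local = 5.5% → €1.42
Poetry collection €15.09: printed books → 5.75% + 0% local = 5.75% → €0.87
Subtotal = €157.54; tax = €9.08; total due = €166.62

€166.62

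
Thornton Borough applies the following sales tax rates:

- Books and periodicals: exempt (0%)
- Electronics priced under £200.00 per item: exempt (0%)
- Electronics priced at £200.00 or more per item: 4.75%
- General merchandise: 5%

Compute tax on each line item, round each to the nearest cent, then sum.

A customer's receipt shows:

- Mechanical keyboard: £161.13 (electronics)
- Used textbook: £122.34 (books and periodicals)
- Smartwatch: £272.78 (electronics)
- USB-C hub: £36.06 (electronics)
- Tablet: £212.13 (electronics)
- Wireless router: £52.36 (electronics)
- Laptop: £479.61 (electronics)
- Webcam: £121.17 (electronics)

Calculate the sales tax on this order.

£45.82

Mechanical keyboard £161.13: electronics, under £200.00 → 0% → £0.00
Used textbook £122.34: books and periodicals → 0% → £0.00
Smartwatch £272.78: electronics, £200.00 or more → 4.75% → £12.96
USB-C hub £36.06: electronics, under £200.00 → 0% → £0.00
Tablet £212.13: electronics, £200.00 or more → 4.75% → £10.08
Wireless router £52.36: electronics, under £200.00 → 0% → £0.00
Laptop £479.61: electronics, £200.00 or more → 4.75% → £22.78
Webcam £121.17: electronics, under £200.00 → 0% → £0.00
Total tax = £12.96 + £10.08 + £22.78 = £45.82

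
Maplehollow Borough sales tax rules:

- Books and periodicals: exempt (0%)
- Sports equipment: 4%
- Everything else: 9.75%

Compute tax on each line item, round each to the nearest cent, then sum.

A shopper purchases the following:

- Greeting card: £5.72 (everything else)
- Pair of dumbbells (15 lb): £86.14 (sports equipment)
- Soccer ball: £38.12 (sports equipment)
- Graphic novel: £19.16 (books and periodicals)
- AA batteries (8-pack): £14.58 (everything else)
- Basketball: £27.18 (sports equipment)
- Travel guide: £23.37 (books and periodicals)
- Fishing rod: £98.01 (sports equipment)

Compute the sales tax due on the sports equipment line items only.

£9.98

Pair of dumbbells (15 lb) £86.14: sports equipment → 4% → £3.45
Soccer ball £38.12: sports equipment → 4% → £1.52
Basketball £27.18: sports equipment → 4% → £1.09
Fishing rod £98.01: sports equipment → 4% → £3.92
Tax on sports equipment = £3.45 + £1.52 + £1.09 + £3.92 = £9.98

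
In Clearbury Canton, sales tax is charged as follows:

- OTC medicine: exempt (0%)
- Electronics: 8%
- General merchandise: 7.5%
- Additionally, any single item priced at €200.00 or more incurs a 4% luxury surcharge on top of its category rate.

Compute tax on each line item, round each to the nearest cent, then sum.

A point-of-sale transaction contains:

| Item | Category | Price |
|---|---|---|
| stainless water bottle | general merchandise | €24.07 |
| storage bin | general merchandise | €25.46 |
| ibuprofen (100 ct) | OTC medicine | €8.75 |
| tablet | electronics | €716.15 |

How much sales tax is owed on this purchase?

€89.66

Stainless water bottle €24.07: general merchandise → 7.5% → €1.81
Storage bin €25.46: general merchandise → 7.5% → €1.91
Ibuprofen (100 ct) €8.75: OTC medicine → 0% → €0.00
Tablet €716.15: electronics → 8% + 4% surcharge = 12% → €85.94
Total tax = €1.81 + €1.91 + €85.94 = €89.66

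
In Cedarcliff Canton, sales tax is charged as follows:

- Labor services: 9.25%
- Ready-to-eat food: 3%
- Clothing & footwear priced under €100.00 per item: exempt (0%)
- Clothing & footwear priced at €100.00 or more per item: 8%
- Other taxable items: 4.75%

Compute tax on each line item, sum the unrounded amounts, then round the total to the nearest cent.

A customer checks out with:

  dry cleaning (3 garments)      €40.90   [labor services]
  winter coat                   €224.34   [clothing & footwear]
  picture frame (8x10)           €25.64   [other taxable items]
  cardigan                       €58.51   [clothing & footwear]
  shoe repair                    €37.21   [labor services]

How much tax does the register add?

€26.39

Dry cleaning (3 garments) €40.90: labor services → 9.25% → €3.78325
Winter coat €224.34: clothing & footwear, €100.00 or more → 8% → €17.9472
Picture frame (8x10) €25.64: other taxable items → 4.75% → €1.2179
Cardigan €58.51: clothing & footwear, under €100.00 → 0% → €0.00
Shoe repair €37.21: labor services → 9.25% → €3.441925
Unrounded tax sum = €26.390275 → €26.39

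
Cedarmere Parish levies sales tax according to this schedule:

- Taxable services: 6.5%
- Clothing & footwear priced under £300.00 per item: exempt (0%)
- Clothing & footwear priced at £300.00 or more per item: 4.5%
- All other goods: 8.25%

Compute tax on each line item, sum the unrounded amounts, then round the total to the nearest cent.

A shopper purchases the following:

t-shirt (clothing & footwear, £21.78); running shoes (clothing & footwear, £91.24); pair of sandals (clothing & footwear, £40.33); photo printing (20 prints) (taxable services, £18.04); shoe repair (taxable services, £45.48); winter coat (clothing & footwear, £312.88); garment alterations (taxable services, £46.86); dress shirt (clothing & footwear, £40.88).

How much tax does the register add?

£21.25

T-shirt £21.78: clothing & footwear, under £300.00 → 0% → £0.00
Running shoes £91.24: clothing & footwear, under £300.00 → 0% → £0.00
Pair of sandals £40.33: clothing & footwear, under £300.00 → 0% → £0.00
Photo printing (20 prints) £18.04: taxable services → 6.5% → £1.1726
Shoe repair £45.48: taxable services → 6.5% → £2.9562
Winter coat £312.88: clothing & footwear, £300.00 or more → 4.5% → £14.0796
Garment alterations £46.86: taxable services → 6.5% → £3.0459
Dress shirt £40.88: clothing & footwear, under £300.00 → 0% → £0.00
Unrounded tax sum = £21.2543 → £21.25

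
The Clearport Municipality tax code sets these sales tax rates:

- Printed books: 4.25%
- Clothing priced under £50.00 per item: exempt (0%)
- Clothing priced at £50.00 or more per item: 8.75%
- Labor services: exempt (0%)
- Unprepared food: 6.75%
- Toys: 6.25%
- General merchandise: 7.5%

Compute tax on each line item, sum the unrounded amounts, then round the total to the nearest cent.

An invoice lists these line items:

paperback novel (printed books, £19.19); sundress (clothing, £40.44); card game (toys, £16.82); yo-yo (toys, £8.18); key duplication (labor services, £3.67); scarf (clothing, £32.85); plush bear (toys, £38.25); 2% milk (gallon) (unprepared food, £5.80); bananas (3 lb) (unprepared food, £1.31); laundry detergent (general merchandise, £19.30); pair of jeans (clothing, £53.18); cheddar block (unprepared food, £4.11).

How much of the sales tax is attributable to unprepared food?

2% milk (gallon) £5.80: unprepared food → 6.75% → £0.3915
Bananas (3 lb) £1.31: unprepared food → 6.75% → £0.088425
Cheddar block £4.11: unprepared food → 6.75% → £0.277425
Tax on unprepared food: unrounded sum = £0.75735 → £0.76

£0.76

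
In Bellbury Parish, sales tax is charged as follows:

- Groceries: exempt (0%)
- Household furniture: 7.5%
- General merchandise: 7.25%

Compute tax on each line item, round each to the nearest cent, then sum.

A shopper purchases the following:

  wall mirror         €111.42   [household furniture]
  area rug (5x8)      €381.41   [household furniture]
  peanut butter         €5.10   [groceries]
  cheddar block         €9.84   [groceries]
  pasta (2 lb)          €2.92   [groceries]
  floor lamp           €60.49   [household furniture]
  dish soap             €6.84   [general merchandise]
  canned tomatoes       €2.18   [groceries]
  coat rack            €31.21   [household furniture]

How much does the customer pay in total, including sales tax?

Wall mirror €111.42: household furniture → 7.5% → €8.36
Area rug (5x8) €381.41: household furniture → 7.5% → €28.61
Peanut butter €5.10: groceries → 0% → €0.00
Cheddar block €9.84: groceries → 0% → €0.00
Pasta (2 lb) €2.92: groceries → 0% → €0.00
Floor lamp €60.49: household furniture → 7.5% → €4.54
Dish soap €6.84: general merchandise → 7.25% → €0.50
Canned tomatoes €2.18: groceries → 0% → €0.00
Coat rack €31.21: household furniture → 7.5% → €2.34
Subtotal = €611.41; tax = €44.35; total due = €655.76

€655.76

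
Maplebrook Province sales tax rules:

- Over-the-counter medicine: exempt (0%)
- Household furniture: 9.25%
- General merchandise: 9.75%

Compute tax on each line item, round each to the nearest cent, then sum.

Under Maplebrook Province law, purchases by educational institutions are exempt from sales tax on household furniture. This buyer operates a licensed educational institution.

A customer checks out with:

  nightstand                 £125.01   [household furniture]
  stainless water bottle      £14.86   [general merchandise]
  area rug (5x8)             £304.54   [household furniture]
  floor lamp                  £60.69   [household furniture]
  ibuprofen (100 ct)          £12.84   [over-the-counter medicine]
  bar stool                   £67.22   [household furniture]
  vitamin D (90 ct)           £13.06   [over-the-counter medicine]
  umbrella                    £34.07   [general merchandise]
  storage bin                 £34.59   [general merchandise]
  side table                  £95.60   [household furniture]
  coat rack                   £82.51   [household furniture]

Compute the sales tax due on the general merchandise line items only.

£8.14

Stainless water bottle £14.86: general merchandise → 9.75% → £1.45
Umbrella £34.07: general merchandise → 9.75% → £3.32
Storage bin £34.59: general merchandise → 9.75% → £3.37
Tax on general merchandise = £1.45 + £3.32 + £3.37 = £8.14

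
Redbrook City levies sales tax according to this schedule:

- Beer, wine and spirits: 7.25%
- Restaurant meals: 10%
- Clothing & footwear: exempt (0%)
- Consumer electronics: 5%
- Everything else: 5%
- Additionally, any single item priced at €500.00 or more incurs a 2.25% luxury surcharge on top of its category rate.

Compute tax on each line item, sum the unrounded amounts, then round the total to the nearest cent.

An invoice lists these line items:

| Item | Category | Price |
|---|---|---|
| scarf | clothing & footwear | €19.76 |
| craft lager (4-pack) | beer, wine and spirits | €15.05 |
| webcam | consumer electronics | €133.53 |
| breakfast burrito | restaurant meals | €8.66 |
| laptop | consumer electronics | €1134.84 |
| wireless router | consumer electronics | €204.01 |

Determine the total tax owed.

Scarf €19.76: clothing & footwear → 0% → €0.00
Craft lager (4-pack) €15.05: beer, wine and spirits → 7.25% → €1.091125
Webcam €133.53: consumer electronics → 5% → €6.6765
Breakfast burrito €8.66: restaurant meals → 10% → €0.866
Laptop €1134.84: consumer electronics → 5% + 2.25% surcharge = 7.25% → €82.2759
Wireless router €204.01: consumer electronics → 5% → €10.2005
Unrounded tax sum = €101.110025 → €101.11

€101.11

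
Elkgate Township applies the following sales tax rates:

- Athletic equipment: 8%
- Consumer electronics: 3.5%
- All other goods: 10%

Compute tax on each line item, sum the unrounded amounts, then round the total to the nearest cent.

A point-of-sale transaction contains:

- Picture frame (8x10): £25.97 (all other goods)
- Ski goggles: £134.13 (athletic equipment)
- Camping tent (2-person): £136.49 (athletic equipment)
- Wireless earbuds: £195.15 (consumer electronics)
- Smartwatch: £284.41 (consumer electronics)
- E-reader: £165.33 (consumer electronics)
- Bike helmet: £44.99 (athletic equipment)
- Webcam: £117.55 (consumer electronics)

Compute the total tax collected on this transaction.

£54.53

Picture frame (8x10) £25.97: all other goods → 10% → £2.597
Ski goggles £134.13: athletic equipment → 8% → £10.7304
Camping tent (2-person) £136.49: athletic equipment → 8% → £10.9192
Wireless earbuds £195.15: consumer electronics → 3.5% → £6.83025
Smartwatch £284.41: consumer electronics → 3.5% → £9.95435
E-reader £165.33: consumer electronics → 3.5% → £5.78655
Bike helmet £44.99: athletic equipment → 8% → £3.5992
Webcam £117.55: consumer electronics → 3.5% → £4.11425
Unrounded tax sum = £54.5312 → £54.53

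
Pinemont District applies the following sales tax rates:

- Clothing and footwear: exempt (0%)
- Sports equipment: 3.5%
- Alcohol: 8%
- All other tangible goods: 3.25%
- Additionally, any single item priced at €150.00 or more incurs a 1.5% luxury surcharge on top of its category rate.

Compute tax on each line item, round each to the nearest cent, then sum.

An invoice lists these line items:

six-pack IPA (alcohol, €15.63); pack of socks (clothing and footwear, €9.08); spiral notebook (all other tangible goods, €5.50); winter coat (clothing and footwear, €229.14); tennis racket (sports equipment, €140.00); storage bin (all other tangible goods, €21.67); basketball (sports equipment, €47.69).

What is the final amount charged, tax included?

Six-pack IPA €15.63: alcohol → 8% → €1.25
Pack of socks €9.08: clothing and footwear → 0% → €0.00
Spiral notebook €5.50: all other tangible goods → 3.25% → €0.18
Winter coat €229.14: clothing and footwear → 0% + 1.5% surcharge = 1.5% → €3.44
Tennis racket €140.00: sports equipment → 3.5% → €4.90
Storage bin €21.67: all other tangible goods → 3.25% → €0.70
Basketball €47.69: sports equipment → 3.5% → €1.67
Subtotal = €468.71; tax = €12.14; total due = €480.85

€480.85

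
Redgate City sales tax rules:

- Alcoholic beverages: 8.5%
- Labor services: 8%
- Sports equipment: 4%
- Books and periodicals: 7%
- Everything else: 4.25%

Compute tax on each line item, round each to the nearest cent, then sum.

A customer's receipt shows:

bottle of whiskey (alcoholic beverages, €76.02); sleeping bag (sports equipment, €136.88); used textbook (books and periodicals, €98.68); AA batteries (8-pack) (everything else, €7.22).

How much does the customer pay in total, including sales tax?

€337.96

Bottle of whiskey €76.02: alcoholic beverages → 8.5% → €6.46
Sleeping bag €136.88: sports equipment → 4% → €5.48
Used textbook €98.68: books and periodicals → 7% → €6.91
AA batteries (8-pack) €7.22: everything else → 4.25% → €0.31
Subtotal = €318.80; tax = €19.16; total due = €337.96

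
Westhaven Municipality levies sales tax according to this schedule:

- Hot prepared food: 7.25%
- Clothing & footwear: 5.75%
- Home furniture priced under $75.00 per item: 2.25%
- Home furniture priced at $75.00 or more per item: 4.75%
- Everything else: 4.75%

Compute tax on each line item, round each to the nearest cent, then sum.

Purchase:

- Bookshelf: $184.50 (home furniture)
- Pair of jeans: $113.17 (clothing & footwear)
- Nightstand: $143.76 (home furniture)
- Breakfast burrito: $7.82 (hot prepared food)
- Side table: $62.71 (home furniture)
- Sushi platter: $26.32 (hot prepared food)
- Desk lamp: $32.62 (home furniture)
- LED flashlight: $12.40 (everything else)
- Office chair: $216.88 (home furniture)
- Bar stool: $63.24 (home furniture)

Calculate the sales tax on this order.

Bookshelf $184.50: home furniture, $75.00 or more → 4.75% → $8.76
Pair of jeans $113.17: clothing & footwear → 5.75% → $6.51
Nightstand $143.76: home furniture, $75.00 or more → 4.75% → $6.83
Breakfast burrito $7.82: hot prepared food → 7.25% → $0.57
Side table $62.71: home furniture, under $75.00 → 2.25% → $1.41
Sushi platter $26.32: hot prepared food → 7.25% → $1.91
Desk lamp $32.62: home furniture, under $75.00 → 2.25% → $0.73
LED flashlight $12.40: everything else → 4.75% → $0.59
Office chair $216.88: home furniture, $75.00 or more → 4.75% → $10.30
Bar stool $63.24: home furniture, under $75.00 → 2.25% → $1.42
Total tax = $8.76 + $6.51 + $6.83 + $0.57 + $1.41 + $1.91 + $0.73 + $0.59 + $10.30 + $1.42 = $39.03

$39.03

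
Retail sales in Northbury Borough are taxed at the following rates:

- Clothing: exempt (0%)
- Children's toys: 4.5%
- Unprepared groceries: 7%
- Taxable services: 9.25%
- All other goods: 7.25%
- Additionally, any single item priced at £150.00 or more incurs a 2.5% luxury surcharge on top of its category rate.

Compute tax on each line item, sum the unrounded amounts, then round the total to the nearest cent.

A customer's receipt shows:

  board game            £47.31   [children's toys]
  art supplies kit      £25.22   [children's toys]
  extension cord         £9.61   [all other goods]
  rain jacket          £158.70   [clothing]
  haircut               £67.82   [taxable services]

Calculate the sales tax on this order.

£14.20

Board game £47.31: children's toys → 4.5% → £2.12895
Art supplies kit £25.22: children's toys → 4.5% → £1.1349
Extension cord £9.61: all other goods → 7.25% → £0.696725
Rain jacket £158.70: clothing → 0% + 2.5% surcharge = 2.5% → £3.9675
Haircut £67.82: taxable services → 9.25% → £6.27335
Unrounded tax sum = £14.201425 → £14.20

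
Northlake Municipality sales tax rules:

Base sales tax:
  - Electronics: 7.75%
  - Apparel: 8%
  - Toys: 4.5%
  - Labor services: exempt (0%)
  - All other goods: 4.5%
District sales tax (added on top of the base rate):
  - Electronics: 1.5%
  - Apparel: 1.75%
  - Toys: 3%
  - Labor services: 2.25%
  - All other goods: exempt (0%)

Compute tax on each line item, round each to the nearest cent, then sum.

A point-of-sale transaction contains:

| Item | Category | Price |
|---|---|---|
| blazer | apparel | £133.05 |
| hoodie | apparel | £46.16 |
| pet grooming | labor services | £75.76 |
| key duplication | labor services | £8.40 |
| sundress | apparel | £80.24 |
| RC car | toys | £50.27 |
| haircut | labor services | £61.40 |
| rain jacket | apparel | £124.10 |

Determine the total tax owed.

£44.43

Blazer £133.05: apparel → 8% + 1.75% district = 9.75% → £12.97
Hoodie £46.16: apparel → 8% + 1.75% district = 9.75% → £4.50
Pet grooming £75.76: labor services → 0% + 2.25% district = 2.25% → £1.70
Key duplication £8.40: labor services → 0% + 2.25% district = 2.25% → £0.19
Sundress £80.24: apparel → 8% + 1.75% district = 9.75% → £7.82
RC car £50.27: toys → 4.5% + 3% district = 7.5% → £3.77
Haircut £61.40: labor services → 0% + 2.25% district = 2.25% → £1.38
Rain jacket £124.10: apparel → 8% + 1.75% district = 9.75% → £12.10
Total tax = £12.97 + £4.50 + £1.70 + £0.19 + £7.82 + £3.77 + £1.38 + £12.10 = £44.43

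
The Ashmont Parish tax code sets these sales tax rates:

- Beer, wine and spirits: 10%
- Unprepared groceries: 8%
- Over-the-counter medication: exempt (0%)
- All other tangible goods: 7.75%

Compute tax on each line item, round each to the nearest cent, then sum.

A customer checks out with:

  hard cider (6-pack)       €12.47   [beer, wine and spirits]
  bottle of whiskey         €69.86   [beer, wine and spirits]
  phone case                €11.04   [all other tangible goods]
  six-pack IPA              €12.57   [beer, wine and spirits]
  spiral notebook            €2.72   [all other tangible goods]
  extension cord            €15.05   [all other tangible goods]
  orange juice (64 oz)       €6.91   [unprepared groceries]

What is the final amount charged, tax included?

€142.91

Hard cider (6-pack) €12.47: beer, wine and spirits → 10% → €1.25
Bottle of whiskey €69.86: beer, wine and spirits → 10% → €6.99
Phone case €11.04: all other tangible goods → 7.75% → €0.86
Six-pack IPA €12.57: beer, wine and spirits → 10% → €1.26
Spiral notebook €2.72: all other tangible goods → 7.75% → €0.21
Extension cord €15.05: all other tangible goods → 7.75% → €1.17
Orange juice (64 oz) €6.91: unprepared groceries → 8% → €0.55
Subtotal = €130.62; tax = €12.29; total due = €142.91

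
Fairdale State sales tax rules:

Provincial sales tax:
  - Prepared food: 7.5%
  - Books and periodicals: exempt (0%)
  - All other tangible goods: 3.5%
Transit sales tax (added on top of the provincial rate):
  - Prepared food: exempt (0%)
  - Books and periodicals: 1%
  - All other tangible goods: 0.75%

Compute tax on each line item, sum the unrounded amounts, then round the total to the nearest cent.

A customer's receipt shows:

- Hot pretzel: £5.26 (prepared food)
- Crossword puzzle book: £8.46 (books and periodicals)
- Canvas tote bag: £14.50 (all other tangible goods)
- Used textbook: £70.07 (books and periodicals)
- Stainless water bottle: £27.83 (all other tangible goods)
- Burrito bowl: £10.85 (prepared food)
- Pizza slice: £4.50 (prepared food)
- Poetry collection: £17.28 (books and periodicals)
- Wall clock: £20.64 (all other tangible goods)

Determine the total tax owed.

£5.18

Hot pretzel £5.26: prepared food → 7.5% + 0% transit = 7.5% → £0.3945
Crossword puzzle book £8.46: books and periodicals → 0% + 1% transit = 1% → £0.0846
Canvas tote bag £14.50: all other tangible goods → 3.5% + 0.75% transit = 4.25% → £0.61625
Used textbook £70.07: books and periodicals → 0% + 1% transit = 1% → £0.7007
Stainless water bottle £27.83: all other tangible goods → 3.5% + 0.75% transit = 4.25% → £1.182775
Burrito bowl £10.85: prepared food → 7.5% + 0% transit = 7.5% → £0.81375
Pizza slice £4.50: prepared food → 7.5% + 0% transit = 7.5% → £0.3375
Poetry collection £17.28: books and periodicals → 0% + 1% transit = 1% → £0.1728
Wall clock £20.64: all other tangible goods → 3.5% + 0.75% transit = 4.25% → £0.8772
Unrounded tax sum = £5.180075 → £5.18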